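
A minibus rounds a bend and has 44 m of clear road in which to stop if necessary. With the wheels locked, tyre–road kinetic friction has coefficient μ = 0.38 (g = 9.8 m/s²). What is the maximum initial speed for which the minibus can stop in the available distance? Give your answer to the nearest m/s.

Maximum speed ≈ 18 m/s

a = μg = 0.38 × 9.8 = 3.724 m/s².
v²/(2a) = d ⇒ v = √(2 × 3.724 × 44) = √327.71 = 18.1028 m/s.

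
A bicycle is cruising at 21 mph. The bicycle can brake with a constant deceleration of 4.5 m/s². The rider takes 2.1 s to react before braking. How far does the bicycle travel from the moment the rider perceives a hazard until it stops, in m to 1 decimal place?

21 mph × 0.44704 = 9.3878 m/s.
Reaction distance = v·t_r = 9.3878 × 2.1 = 19.714 m.
Braking distance = v²/(2a) = 9.3878² / (2 × 4.500) = 88.131 / 9.000 = 9.792 m.
Total = 19.714 + 9.792 = 29.506 m.

Total stopping distance ≈ 29.5 m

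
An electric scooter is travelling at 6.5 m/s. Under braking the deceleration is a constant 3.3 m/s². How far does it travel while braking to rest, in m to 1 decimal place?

Braking distance = v²/(2a) = 6.5000² / (2 × 3.300) = 42.250 / 6.600 = 6.402 m.

Braking distance ≈ 6.4 m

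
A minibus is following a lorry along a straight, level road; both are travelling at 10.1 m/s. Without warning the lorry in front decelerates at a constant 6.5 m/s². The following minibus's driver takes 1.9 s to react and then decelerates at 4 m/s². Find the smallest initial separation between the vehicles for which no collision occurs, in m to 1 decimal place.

Minimum gap ≈ 24.1 m

Leader travels v²/(2a_L) = 102.010 / 13.000 = 7.847 m before stopping.
Follower covers v·t_r = 10.1000 × 1.9 = 19.190 m while reacting, then v²/(2a_F) = 102.010 / 8.000 = 12.751 m while braking, for a total of 19.190 + 12.751 = 31.941 m.
Since a_F ≤ a_L and the follower starts braking later, the follower is never slower than the leader, so the closest approach is when both have stopped.
Minimum gap = 31.941 − 7.847 = 24.094 m.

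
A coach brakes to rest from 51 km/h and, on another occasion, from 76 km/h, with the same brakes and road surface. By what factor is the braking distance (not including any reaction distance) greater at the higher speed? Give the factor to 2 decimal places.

Braking distance d = v²/(2a), so with a fixed, d ∝ v².
Factor = (76/51)² = 1.4902² = 2.2207.

Factor ≈ 2.22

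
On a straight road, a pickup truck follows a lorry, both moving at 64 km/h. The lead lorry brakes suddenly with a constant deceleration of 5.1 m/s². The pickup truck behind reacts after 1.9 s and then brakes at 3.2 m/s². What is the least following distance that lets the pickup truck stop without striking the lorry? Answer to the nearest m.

Minimum gap ≈ 52 m

64 km/h ÷ 3.6 = 17.7778 m/s.
Leader travels v²/(2a_L) = 316.050 / 10.200 = 30.985 m before stopping.
Follower covers v·t_r = 17.7778 × 1.9 = 33.778 m while reacting, then v²/(2a_F) = 316.050 / 6.400 = 49.383 m while braking, for a total of 33.778 + 49.383 = 83.161 m.
Since a_F ≤ a_L and the follower starts braking later, the follower is never slower than the leader, so the closest approach is when both have stopped.
Minimum gap = 83.161 − 30.985 = 52.176 m.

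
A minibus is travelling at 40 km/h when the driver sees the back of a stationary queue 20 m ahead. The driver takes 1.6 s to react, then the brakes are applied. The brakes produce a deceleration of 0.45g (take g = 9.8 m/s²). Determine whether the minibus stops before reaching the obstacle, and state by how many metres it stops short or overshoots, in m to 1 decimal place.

40 km/h ÷ 3.6 = 11.1111 m/s.
a = 0.45 × 9.8 = 4.410 m/s².
Reaction distance = 11.1111 × 1.6 = 17.778 m.
Braking distance = v²/(2a) = 123.457 / 8.820 = 13.997 m.
Total stopping distance = 17.778 + 13.997 = 31.775 m, vs 20 m available — it cannot stop in time and overshoots by 31.775 − 20 = 11.775 m.

No — it overshoots by 11.8 m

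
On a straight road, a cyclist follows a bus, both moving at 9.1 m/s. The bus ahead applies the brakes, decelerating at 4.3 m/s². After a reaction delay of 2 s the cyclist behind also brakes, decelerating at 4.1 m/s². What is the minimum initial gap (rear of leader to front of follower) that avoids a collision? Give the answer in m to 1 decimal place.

Leader travels v²/(2a_L) = 82.810 / 8.600 = 9.629 m before stopping.
Follower covers v·t_r = 9.1000 × 2 = 18.200 m while reacting, then v²/(2a_F) = 82.810 / 8.200 = 10.099 m while braking, for a total of 18.200 + 10.099 = 28.299 m.
Since a_F ≤ a_L and the follower starts braking later, the follower is never slower than the leader, so the closest approach is when both have stopped.
Minimum gap = 28.299 − 9.629 = 18.670 m.

Minimum gap ≈ 18.7 m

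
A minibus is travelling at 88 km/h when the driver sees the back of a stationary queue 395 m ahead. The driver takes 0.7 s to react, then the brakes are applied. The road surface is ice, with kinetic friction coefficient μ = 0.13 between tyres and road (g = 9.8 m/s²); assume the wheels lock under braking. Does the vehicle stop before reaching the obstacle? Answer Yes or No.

Yes

88 km/h ÷ 3.6 = 24.4444 m/s.
a = μg = 0.13 × 9.8 = 1.274 m/s².
Reaction distance = 24.4444 × 0.7 = 17.111 m.
Braking distance = v²/(2a) = 597.529 / 2.548 = 234.509 m.
Total stopping distance = 17.111 + 234.509 = 251.620 m, vs 395 m available — it stops with 395 − 251.620 = 143.380 m to spare.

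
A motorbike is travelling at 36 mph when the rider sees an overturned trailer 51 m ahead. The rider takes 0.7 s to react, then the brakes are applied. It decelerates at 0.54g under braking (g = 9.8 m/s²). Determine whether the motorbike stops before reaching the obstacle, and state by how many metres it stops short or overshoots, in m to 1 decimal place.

36 mph × 0.44704 = 16.0934 m/s.
a = 0.54 × 9.8 = 5.292 m/s².
Reaction distance = 16.0934 × 0.7 = 11.265 m.
Braking distance = v²/(2a) = 258.998 / 10.584 = 24.471 m.
Total stopping distance = 11.265 + 24.471 = 35.736 m, vs 51 m available — it stops with 51 − 35.736 = 15.264 m to spare.

Yes — it stops 15.3 m short of the obstacle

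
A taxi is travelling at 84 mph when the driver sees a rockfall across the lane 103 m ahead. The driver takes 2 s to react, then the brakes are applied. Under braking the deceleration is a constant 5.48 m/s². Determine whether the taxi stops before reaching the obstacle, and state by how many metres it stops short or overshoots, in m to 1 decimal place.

84 mph × 0.44704 = 37.5514 m/s.
Reaction distance = 37.5514 × 2 = 75.103 m.
Braking distance = v²/(2a) = 1410.108 / 10.960 = 128.659 m.
Total stopping distance = 75.103 + 128.659 = 203.762 m, vs 103 m available — it cannot stop in time and overshoots by 203.762 − 103 = 100.762 m.

No — it overshoots by 100.8 m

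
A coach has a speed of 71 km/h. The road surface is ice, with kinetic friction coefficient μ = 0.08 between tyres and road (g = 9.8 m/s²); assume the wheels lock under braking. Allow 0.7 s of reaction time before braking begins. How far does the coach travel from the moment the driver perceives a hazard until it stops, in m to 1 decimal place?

Total stopping distance ≈ 261.9 m

71 km/h ÷ 3.6 = 19.7222 m/s.
a = μg = 0.08 × 9.8 = 0.784 m/s².
Reaction distance = v·t_r = 19.7222 × 0.7 = 13.806 m.
Braking distance = v²/(2a) = 19.7222² / (2 × 0.784) = 388.965 / 1.568 = 248.064 m.
Total = 13.806 + 248.064 = 261.870 m.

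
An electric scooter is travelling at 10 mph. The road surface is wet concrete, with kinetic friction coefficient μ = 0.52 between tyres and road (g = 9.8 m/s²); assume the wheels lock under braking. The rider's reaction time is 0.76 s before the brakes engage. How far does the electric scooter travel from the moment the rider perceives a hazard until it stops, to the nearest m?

Total stopping distance ≈ 5 m

10 mph × 0.44704 = 4.4704 m/s.
a = μg = 0.52 × 9.8 = 5.096 m/s².
Reaction distance = v·t_r = 4.4704 × 0.76 = 3.398 m.
Braking distance = v²/(2a) = 4.4704² / (2 × 5.096) = 19.984 / 10.192 = 1.961 m.
Total = 3.398 + 1.961 = 5.359 m.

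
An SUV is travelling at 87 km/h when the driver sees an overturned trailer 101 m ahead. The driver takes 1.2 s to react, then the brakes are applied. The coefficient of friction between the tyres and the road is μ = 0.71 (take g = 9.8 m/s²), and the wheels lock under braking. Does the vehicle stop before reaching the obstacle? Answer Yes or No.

Yes

87 km/h ÷ 3.6 = 24.1667 m/s.
a = μg = 0.71 × 9.8 = 6.958 m/s².
Reaction distance = 24.1667 × 1.2 = 29.000 m.
Braking distance = v²/(2a) = 584.029 / 13.916 = 41.968 m.
Total stopping distance = 29.000 + 41.968 = 70.968 m, vs 101 m available — it stops with 101 − 70.968 = 30.032 m to spare.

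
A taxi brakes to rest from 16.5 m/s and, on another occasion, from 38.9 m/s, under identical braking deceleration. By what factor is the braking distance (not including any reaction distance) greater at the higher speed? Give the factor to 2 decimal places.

Factor ≈ 5.56

Braking distance d = v²/(2a), so with a fixed, d ∝ v².
Factor = (38.9/16.5)² = 2.3576² = 5.5583.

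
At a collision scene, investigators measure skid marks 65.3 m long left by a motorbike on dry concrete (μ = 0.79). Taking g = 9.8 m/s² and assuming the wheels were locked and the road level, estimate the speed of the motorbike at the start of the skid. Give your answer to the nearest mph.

Deceleration a = μg = 0.79 × 9.8 = 7.742 m/s².
v = √(2a·d) = √(2 × 7.742 × 65.3) = √1011.105 = 31.7979 m/s.
= 31.7979 ÷ 0.44704 = 71.130 mph.

Initial speed ≈ 71 mph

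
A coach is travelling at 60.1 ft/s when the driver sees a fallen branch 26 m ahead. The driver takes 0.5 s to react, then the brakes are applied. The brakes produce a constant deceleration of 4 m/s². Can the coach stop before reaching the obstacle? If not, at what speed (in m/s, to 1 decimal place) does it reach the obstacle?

60.1 ft/s × 0.3048 = 18.3185 m/s.
Reaction distance = 18.3185 × 0.5 = 9.159 m.
Braking distance needed to stop: v²/(2a) = 335.567 / 8.000 = 41.946 m, so total needed = 9.159 + 41.946 = 51.105 m > 26 m — it cannot stop.
Distance remaining when braking begins: 26 − 9.159 = 16.841 m.
v² = v₀² − 2a·d = 335.567 − 2 × 4.000 × 16.841 = 200.839 m²/s².
v = √200.839 = 14.172 m/s.

No — it strikes the obstacle at 14.2 m/s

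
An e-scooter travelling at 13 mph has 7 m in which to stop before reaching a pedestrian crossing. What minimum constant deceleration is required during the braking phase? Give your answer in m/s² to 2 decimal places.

Required deceleration ≈ 2.41 m/s²

13 mph × 0.44704 = 5.8115 m/s.
v² = 2a·d ⇒ a = v²/(2d) = 5.8115² / (2 × 7.000) = 33.774 / 14.000 = 2.4124 m/s².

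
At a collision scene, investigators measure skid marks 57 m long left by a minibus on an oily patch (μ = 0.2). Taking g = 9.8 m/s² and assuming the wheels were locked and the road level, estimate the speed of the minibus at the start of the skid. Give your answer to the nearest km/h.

Initial speed ≈ 54 km/h

Deceleration a = μg = 0.2 × 9.8 = 1.960 m/s².
v = √(2a·d) = √(2 × 1.960 × 57) = √223.440 = 14.9479 m/s.
= 14.9479 × 3.6 = 53.812 km/h.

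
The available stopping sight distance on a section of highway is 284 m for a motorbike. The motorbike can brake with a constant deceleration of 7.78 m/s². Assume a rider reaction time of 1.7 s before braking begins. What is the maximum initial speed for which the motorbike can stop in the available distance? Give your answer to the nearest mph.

Maximum speed ≈ 122 mph

Stopping distance: v·t_r + v²/(2a) = 284 with t_r = 1.7 s and a = 7.780 m/s².
So v² + 26.452 v − 4419.04 = 0.
Positive root: v = −a·t_r + √((a·t_r)² + 2a·d) = −13.226 + √(174.927 + 4419.04) = 54.5528 m/s.
54.5528 m/s ÷ 0.44704 = 122.031 mph.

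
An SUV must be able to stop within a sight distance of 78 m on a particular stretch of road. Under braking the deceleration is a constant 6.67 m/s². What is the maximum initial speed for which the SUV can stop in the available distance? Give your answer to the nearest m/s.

v²/(2a) = d ⇒ v = √(2 × 6.670 × 78) = √1040.52 = 32.2571 m/s.

Maximum speed ≈ 32 m/s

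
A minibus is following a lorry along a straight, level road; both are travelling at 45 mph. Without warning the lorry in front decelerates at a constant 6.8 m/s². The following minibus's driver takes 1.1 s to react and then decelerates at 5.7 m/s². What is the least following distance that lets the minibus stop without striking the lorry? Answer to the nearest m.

Minimum gap ≈ 28 m

45 mph × 0.44704 = 20.1168 m/s.
Leader travels v²/(2a_L) = 404.686 / 13.600 = 29.756 m before stopping.
Follower covers v·t_r = 20.1168 × 1.1 = 22.128 m while reacting, then v²/(2a_F) = 404.686 / 11.400 = 35.499 m while braking, for a total of 22.128 + 35.499 = 57.627 m.
Since a_F ≤ a_L and the follower starts braking later, the follower is never slower than the leader, so the closest approach is when both have stopped.
Minimum gap = 57.627 − 29.756 = 27.871 m.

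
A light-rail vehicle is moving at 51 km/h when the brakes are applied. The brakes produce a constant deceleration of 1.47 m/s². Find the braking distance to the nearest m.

51 km/h ÷ 3.6 = 14.1667 m/s.
Braking distance = v²/(2a) = 14.1667² / (2 × 1.470) = 200.695 / 2.940 = 68.264 m.

Braking distance ≈ 68 m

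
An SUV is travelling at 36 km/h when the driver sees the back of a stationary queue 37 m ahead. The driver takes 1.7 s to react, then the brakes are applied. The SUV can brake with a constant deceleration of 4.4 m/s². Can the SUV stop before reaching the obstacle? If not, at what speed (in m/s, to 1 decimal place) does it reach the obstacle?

Yes — it stops about 8.6 m short of the obstacle, so it never reaches it

36 km/h ÷ 3.6 = 10.0000 m/s.
Reaction distance = 10.0000 × 1.7 = 17.000 m.
Braking distance = v²/(2a) = 100.000 / 8.800 = 11.364 m.
Total stopping distance = 17.000 + 11.364 = 28.364 m, vs 37 m available — it stops with 37 − 28.364 = 8.636 m to spare.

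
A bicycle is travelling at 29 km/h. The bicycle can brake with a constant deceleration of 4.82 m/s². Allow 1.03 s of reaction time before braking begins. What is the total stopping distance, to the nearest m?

Total stopping distance ≈ 15 m

29 km/h ÷ 3.6 = 8.0556 m/s.
Reaction distance = v·t_r = 8.0556 × 1.03 = 8.297 m.
Braking distance = v²/(2a) = 8.0556² / (2 × 4.820) = 64.893 / 9.640 = 6.732 m.
Total = 8.297 + 6.732 = 15.029 m.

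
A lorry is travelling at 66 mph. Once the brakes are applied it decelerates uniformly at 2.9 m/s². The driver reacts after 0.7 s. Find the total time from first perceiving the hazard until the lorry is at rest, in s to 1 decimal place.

66 mph × 0.44704 = 29.5046 m/s.
Braking time = v/a = 29.5046 / 2.900 = 10.174 s.
Total = 0.7 + 10.174 = 10.874 s.

Total time ≈ 10.9 s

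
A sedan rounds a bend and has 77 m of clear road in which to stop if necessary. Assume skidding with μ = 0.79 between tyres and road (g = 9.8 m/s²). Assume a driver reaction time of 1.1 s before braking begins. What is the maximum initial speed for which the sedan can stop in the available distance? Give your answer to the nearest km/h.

a = μg = 0.79 × 9.8 = 7.742 m/s².
Stopping distance: v·t_r + v²/(2a) = 77 with t_r = 1.1 s and a = 7.742 m/s².
So v² + 17.032 v − 1192.27 = 0.
Positive root: v = −a·t_r + √((a·t_r)² + 2a·d) = −8.516 + √(72.522 + 1192.27) = 27.0479 m/s.
27.0479 m/s × 3.6 = 97.372 km/h.

Maximum speed ≈ 97 km/h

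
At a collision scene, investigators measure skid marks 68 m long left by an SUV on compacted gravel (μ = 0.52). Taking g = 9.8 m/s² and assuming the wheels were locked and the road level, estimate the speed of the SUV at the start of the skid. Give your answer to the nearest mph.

Initial speed ≈ 59 mph

Deceleration a = μg = 0.52 × 9.8 = 5.096 m/s².
v = √(2a·d) = √(2 × 5.096 × 68) = √693.056 = 26.3260 m/s.
= 26.3260 ÷ 0.44704 = 58.890 mph.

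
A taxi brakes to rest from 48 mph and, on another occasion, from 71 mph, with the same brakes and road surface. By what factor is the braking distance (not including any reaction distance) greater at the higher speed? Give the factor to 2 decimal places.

Braking distance d = v²/(2a), so with a fixed, d ∝ v².
Factor = (71/48)² = 1.4792² = 2.1880.

Factor ≈ 2.19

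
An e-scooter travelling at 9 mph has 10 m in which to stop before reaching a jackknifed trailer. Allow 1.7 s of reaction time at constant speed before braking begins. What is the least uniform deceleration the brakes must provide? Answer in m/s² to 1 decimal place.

9 mph × 0.44704 = 4.0234 m/s.
Distance covered during reaction = 4.0234 × 1.7 = 6.840 m.
Distance available for braking: 10 − 6.840 = 3.160 m.
v² = 2a·d ⇒ a = v²/(2d) = 4.0234² / (2 × 3.160) = 16.188 / 6.320 = 2.5614 m/s².

Required deceleration ≈ 2.6 m/s²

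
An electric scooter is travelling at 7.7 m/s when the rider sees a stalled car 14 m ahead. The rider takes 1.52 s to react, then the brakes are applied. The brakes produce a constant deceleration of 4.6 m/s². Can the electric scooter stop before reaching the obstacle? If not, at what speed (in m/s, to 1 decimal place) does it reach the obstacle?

Reaction distance = 7.7000 × 1.52 = 11.704 m.
Braking distance needed to stop: v²/(2a) = 59.290 / 9.200 = 6.445 m, so total needed = 11.704 + 6.445 = 18.149 m > 14 m — it cannot stop.
Distance remaining when braking begins: 14 − 11.704 = 2.296 m.
v² = v₀² − 2a·d = 59.290 − 2 × 4.600 × 2.296 = 38.167 m²/s².
v = √38.167 = 6.178 m/s.

No — it strikes the obstacle at 6.2 m/s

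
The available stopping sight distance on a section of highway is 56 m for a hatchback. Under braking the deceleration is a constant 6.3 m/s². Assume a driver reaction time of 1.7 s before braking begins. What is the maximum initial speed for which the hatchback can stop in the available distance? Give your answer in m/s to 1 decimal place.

Stopping distance: v·t_r + v²/(2a) = 56 with t_r = 1.7 s and a = 6.300 m/s².
So v² + 21.420 v − 705.60 = 0.
Positive root: v = −a·t_r + √((a·t_r)² + 2a·d) = −10.710 + √(114.704 + 705.60) = 17.9309 m/s.

Maximum speed ≈ 17.9 m/s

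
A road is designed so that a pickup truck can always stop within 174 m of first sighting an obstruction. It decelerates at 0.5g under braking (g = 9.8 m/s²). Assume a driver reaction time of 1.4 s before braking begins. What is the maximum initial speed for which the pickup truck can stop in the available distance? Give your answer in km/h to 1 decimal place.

Maximum speed ≈ 126.0 km/h

a = 0.5 × 9.8 = 4.900 m/s².
Stopping distance: v·t_r + v²/(2a) = 174 with t_r = 1.4 s and a = 4.900 m/s².
So v² + 13.720 v − 1705.20 = 0.
Positive root: v = −a·t_r + √((a·t_r)² + 2a·d) = −6.860 + √(47.060 + 1705.20) = 35.0000 m/s.
35.0000 m/s × 3.6 = 126.000 km/h.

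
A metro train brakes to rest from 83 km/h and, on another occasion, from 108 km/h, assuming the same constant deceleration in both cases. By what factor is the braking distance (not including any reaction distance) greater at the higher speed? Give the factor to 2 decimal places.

Braking distance d = v²/(2a), so with a fixed, d ∝ v².
Factor = (108/83)² = 1.3012² = 1.6931.

Factor ≈ 1.69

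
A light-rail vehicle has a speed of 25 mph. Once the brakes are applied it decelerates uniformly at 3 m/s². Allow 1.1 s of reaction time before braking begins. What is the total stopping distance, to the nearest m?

Total stopping distance ≈ 33 m

25 mph × 0.44704 = 11.1760 m/s.
Reaction distance = v·t_r = 11.1760 × 1.1 = 12.294 m.
Braking distance = v²/(2a) = 11.1760² / (2 × 3.000) = 124.903 / 6.000 = 20.817 m.
Total = 12.294 + 20.817 = 33.111 m.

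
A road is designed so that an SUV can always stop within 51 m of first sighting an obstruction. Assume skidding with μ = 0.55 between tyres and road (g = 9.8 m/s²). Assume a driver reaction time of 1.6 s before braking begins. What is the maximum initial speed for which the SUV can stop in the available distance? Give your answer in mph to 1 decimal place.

Maximum speed ≈ 36.6 mph

a = μg = 0.55 × 9.8 = 5.390 m/s².
Stopping distance: v·t_r + v²/(2a) = 51 with t_r = 1.6 s and a = 5.390 m/s².
So v² + 17.248 v − 549.78 = 0.
Positive root: v = −a·t_r + √((a·t_r)² + 2a·d) = −8.624 + √(74.373 + 549.78) = 16.3591 m/s.
16.3591 m/s ÷ 0.44704 = 36.594 mph.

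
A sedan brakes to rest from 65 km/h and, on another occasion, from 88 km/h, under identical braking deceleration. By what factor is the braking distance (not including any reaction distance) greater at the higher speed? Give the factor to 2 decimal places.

Factor ≈ 1.83

Braking distance d = v²/(2a), so with a fixed, d ∝ v².
Factor = (88/65)² = 1.3538² = 1.8328.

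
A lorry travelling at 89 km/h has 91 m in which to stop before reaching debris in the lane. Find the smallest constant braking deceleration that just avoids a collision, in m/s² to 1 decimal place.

Required deceleration ≈ 3.4 m/s²

89 km/h ÷ 3.6 = 24.7222 m/s.
v² = 2a·d ⇒ a = v²/(2d) = 24.7222² / (2 × 91.000) = 611.187 / 182.000 = 3.3582 m/s².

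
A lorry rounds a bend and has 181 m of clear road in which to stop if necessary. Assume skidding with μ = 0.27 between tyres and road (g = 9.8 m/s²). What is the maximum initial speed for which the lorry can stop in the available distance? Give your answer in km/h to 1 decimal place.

Maximum speed ≈ 111.4 km/h

a = μg = 0.27 × 9.8 = 2.646 m/s².
v²/(2a) = d ⇒ v = √(2 × 2.646 × 181) = √957.85 = 30.9492 m/s.
30.9492 m/s × 3.6 = 111.417 km/h.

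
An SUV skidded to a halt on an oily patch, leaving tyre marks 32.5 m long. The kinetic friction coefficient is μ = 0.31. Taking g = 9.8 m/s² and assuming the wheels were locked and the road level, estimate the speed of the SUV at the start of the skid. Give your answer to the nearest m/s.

Deceleration a = μg = 0.31 × 9.8 = 3.038 m/s².
v = √(2a·d) = √(2 × 3.038 × 32.5) = √197.470 = 14.0524 m/s.

Initial speed ≈ 14 m/s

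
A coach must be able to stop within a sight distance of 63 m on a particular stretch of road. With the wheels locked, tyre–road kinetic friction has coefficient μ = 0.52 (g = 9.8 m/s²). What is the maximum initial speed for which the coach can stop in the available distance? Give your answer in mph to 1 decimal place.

Maximum speed ≈ 56.7 mph

a = μg = 0.52 × 9.8 = 5.096 m/s².
v²/(2a) = d ⇒ v = √(2 × 5.096 × 63) = √642.10 = 25.3397 m/s.
25.3397 m/s ÷ 0.44704 = 56.683 mph.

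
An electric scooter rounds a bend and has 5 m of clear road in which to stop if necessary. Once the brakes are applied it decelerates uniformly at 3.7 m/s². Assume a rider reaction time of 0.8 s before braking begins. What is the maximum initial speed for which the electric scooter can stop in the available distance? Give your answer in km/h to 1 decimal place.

Stopping distance: v·t_r + v²/(2a) = 5 with t_r = 0.8 s and a = 3.700 m/s².
So v² + 5.920 v − 37.00 = 0.
Positive root: v = −a·t_r + √((a·t_r)² + 2a·d) = −2.960 + √(8.762 + 37.00) = 3.8048 m/s.
3.8048 m/s × 3.6 = 13.697 km/h.

Maximum speed ≈ 13.7 km/h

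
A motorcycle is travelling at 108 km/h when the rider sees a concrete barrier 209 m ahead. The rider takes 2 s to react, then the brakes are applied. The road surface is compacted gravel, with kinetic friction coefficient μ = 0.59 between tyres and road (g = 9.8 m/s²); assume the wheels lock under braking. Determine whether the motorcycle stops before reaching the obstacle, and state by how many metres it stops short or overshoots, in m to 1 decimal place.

Yes — it stops 71.2 m short of the obstacle

108 km/h ÷ 3.6 = 30.0000 m/s.
a = μg = 0.59 × 9.8 = 5.782 m/s².
Reaction distance = 30.0000 × 2 = 60.000 m.
Braking distance = v²/(2a) = 900.000 / 11.564 = 77.828 m.
Total stopping distance = 60.000 + 77.828 = 137.828 m, vs 209 m available — it stops with 209 − 137.828 = 71.172 m to spare.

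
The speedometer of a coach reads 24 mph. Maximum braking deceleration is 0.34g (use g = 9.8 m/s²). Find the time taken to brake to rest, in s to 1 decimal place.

Braking time ≈ 3.2 s

24 mph × 0.44704 = 10.7290 m/s.
a = 0.34 × 9.8 = 3.332 m/s².
Braking time = v/a = 10.7290 / 3.332 = 3.220 s.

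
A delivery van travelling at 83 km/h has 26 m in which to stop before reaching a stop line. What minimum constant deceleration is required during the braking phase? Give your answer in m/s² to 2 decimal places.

83 km/h ÷ 3.6 = 23.0556 m/s.
v² = 2a·d ⇒ a = v²/(2d) = 23.0556² / (2 × 26.000) = 531.561 / 52.000 = 10.2223 m/s².

Required deceleration ≈ 10.22 m/s²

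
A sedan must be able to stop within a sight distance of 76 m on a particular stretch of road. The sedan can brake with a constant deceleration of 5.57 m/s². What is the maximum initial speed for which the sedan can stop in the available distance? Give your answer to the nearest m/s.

Maximum speed ≈ 29 m/s

v²/(2a) = d ⇒ v = √(2 × 5.570 × 76) = √846.64 = 29.0971 m/s.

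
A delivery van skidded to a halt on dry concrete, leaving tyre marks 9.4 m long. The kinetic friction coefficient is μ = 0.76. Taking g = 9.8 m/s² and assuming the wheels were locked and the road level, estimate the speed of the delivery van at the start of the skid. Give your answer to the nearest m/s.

Deceleration a = μg = 0.76 × 9.8 = 7.448 m/s².
v = √(2a·d) = √(2 × 7.448 × 9.4) = √140.022 = 11.8331 m/s.

Initial speed ≈ 12 m/s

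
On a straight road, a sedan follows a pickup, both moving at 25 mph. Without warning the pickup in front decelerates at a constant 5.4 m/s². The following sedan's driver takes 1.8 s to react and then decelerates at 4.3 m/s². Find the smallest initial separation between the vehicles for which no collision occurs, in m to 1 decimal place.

Minimum gap ≈ 23.1 m

25 mph × 0.44704 = 11.1760 m/s.
Leader travels v²/(2a_L) = 124.903 / 10.800 = 11.565 m before stopping.
Follower covers v·t_r = 11.1760 × 1.8 = 20.117 m while reacting, then v²/(2a_F) = 124.903 / 8.600 = 14.524 m while braking, for a total of 20.117 + 14.524 = 34.641 m.
Since a_F ≤ a_L and the follower starts braking later, the follower is never slower than the leader, so the closest approach is when both have stopped.
Minimum gap = 34.641 − 11.565 = 23.076 m.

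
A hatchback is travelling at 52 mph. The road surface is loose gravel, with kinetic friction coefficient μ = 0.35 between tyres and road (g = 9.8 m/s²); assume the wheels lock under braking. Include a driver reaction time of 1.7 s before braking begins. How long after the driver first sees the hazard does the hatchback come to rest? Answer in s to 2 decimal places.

52 mph × 0.44704 = 23.2461 m/s.
a = μg = 0.35 × 9.8 = 3.430 m/s².
Braking time = v/a = 23.2461 / 3.430 = 6.777 s.
Total = 1.7 + 6.777 = 8.477 s.

Total time ≈ 8.48 s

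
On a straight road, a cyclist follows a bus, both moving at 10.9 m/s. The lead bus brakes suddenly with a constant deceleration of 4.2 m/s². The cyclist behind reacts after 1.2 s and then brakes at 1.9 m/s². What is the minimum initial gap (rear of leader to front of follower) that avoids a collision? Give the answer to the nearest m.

Leader travels v²/(2a_L) = 118.810 / 8.400 = 14.144 m before stopping.
Follower covers v·t_r = 10.9000 × 1.2 = 13.080 m while reacting, then v²/(2a_F) = 118.810 / 3.800 = 31.266 m while braking, for a total of 13.080 + 31.266 = 44.346 m.
Since a_F ≤ a_L and the follower starts braking later, the follower is never slower than the leader, so the closest approach is when both have stopped.
Minimum gap = 44.346 − 14.144 = 30.202 m.

Minimum gap ≈ 30 m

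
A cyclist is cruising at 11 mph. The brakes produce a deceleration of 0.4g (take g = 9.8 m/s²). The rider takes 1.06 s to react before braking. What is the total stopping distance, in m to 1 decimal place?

Total stopping distance ≈ 8.3 m

11 mph × 0.44704 = 4.9174 m/s.
a = 0.4 × 9.8 = 3.920 m/s².
Reaction distance = v·t_r = 4.9174 × 1.06 = 5.212 m.
Braking distance = v²/(2a) = 4.9174² / (2 × 3.920) = 24.181 / 7.840 = 3.084 m.
Total = 5.212 + 3.084 = 8.296 m.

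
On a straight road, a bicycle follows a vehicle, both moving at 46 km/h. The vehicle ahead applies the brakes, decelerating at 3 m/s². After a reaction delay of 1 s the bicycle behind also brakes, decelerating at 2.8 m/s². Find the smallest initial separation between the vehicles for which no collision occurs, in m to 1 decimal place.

46 km/h ÷ 3.6 = 12.7778 m/s.
Leader travels v²/(2a_L) = 163.272 / 6.000 = 27.212 m before stopping.
Follower covers v·t_r = 12.7778 × 1 = 12.778 m while reacting, then v²/(2a_F) = 163.272 / 5.600 = 29.156 m while braking, for a total of 12.778 + 29.156 = 41.934 m.
Since a_F ≤ a_L and the follower starts braking later, the follower is never slower than the leader, so the closest approach is when both have stopped.
Minimum gap = 41.934 − 27.212 = 14.722 m.

Minimum gap ≈ 14.7 m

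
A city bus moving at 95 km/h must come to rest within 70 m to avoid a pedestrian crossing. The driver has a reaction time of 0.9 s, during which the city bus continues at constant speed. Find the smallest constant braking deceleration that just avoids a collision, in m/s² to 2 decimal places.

Required deceleration ≈ 7.53 m/s²

95 km/h ÷ 3.6 = 26.3889 m/s.
Distance covered during reaction = 26.3889 × 0.9 = 23.750 m.
Distance available for braking: 70 − 23.750 = 46.250 m.
v² = 2a·d ⇒ a = v²/(2d) = 26.3889² / (2 × 46.250) = 696.374 / 92.500 = 7.5284 m/s².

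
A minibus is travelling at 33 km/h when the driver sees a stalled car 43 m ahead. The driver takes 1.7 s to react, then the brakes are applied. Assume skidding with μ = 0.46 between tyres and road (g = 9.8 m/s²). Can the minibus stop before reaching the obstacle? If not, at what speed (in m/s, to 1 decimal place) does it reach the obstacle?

33 km/h ÷ 3.6 = 9.1667 m/s.
a = μg = 0.46 × 9.8 = 4.508 m/s².
Reaction distance = 9.1667 × 1.7 = 15.583 m.
Braking distance = v²/(2a) = 84.028 / 9.016 = 9.320 m.
Total stopping distance = 15.583 + 9.320 = 24.903 m, vs 43 m available — it stops with 43 − 24.903 = 18.097 m to spare.

Yes — it stops about 18.1 m short of the obstacle, so it never reaches it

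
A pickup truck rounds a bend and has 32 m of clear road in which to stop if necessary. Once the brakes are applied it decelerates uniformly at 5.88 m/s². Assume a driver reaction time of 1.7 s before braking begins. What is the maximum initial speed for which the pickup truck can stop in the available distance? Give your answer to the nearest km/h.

Stopping distance: v·t_r + v²/(2a) = 32 with t_r = 1.7 s and a = 5.880 m/s².
So v² + 19.992 v − 376.32 = 0.
Positive root: v = −a·t_r + √((a·t_r)² + 2a·d) = −9.996 + √(99.920 + 376.32) = 11.8269 m/s.
11.8269 m/s × 3.6 = 42.577 km/h.

Maximum speed ≈ 43 km/h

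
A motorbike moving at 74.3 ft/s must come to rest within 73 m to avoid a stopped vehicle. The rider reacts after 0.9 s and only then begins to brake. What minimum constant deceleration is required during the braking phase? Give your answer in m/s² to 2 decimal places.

74.3 ft/s × 0.3048 = 22.6466 m/s.
Distance covered during reaction = 22.6466 × 0.9 = 20.382 m.
Distance available for braking: 73 − 20.382 = 52.618 m.
v² = 2a·d ⇒ a = v²/(2d) = 22.6466² / (2 × 52.618) = 512.868 / 105.236 = 4.8735 m/s².

Required deceleration ≈ 4.87 m/s²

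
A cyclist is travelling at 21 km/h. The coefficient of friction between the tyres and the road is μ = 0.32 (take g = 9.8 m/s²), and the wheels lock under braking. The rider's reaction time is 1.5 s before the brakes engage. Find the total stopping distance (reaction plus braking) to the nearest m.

21 km/h ÷ 3.6 = 5.8333 m/s.
a = μg = 0.32 × 9.8 = 3.136 m/s².
Reaction distance = v·t_r = 5.8333 × 1.5 = 8.750 m.
Braking distance = v²/(2a) = 5.8333² / (2 × 3.136) = 34.027 / 6.272 = 5.425 m.
Total = 8.750 + 5.425 = 14.175 m.

Total stopping distance ≈ 14 m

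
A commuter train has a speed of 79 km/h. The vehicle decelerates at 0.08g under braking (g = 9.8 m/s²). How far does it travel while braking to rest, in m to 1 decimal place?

Braking distance ≈ 307.1 m

79 km/h ÷ 3.6 = 21.9444 m/s.
a = 0.08 × 9.8 = 0.784 m/s².
Braking distance = v²/(2a) = 21.9444² / (2 × 0.784) = 481.557 / 1.568 = 307.115 m.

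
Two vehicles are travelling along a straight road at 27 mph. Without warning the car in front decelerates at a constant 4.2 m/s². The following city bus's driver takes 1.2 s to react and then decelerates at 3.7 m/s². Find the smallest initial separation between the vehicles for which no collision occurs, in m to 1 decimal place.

Minimum gap ≈ 16.8 m

27 mph × 0.44704 = 12.0701 m/s.
Leader travels v²/(2a_L) = 145.687 / 8.400 = 17.344 m before stopping.
Follower covers v·t_r = 12.0701 × 1.2 = 14.484 m while reacting, then v²/(2a_F) = 145.687 / 7.400 = 19.687 m while braking, for a total of 14.484 + 19.687 = 34.171 m.
Since a_F ≤ a_L and the follower starts braking later, the follower is never slower than the leader, so the closest approach is when both have stopped.
Minimum gap = 34.171 − 17.344 = 16.827 m.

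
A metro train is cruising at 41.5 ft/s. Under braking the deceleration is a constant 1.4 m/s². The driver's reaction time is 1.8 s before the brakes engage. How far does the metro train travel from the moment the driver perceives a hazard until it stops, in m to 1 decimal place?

41.5 ft/s × 0.3048 = 12.6492 m/s.
Reaction distance = v·t_r = 12.6492 × 1.8 = 22.769 m.
Braking distance = v²/(2a) = 12.6492² / (2 × 1.400) = 160.002 / 2.800 = 57.144 m.
Total = 22.769 + 57.144 = 79.913 m.

Total stopping distance ≈ 79.9 m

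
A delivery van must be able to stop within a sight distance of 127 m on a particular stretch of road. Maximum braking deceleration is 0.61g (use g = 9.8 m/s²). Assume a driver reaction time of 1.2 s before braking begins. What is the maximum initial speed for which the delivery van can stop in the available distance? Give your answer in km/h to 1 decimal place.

Maximum speed ≈ 116.8 km/h

a = 0.61 × 9.8 = 5.978 m/s².
Stopping distance: v·t_r + v²/(2a) = 127 with t_r = 1.2 s and a = 5.978 m/s².
So v² + 14.347 v − 1518.41 = 0.
Positive root: v = −a·t_r + √((a·t_r)² + 2a·d) = −7.174 + √(51.466 + 1518.41) = 32.4477 m/s.
32.4477 m/s × 3.6 = 116.812 km/h.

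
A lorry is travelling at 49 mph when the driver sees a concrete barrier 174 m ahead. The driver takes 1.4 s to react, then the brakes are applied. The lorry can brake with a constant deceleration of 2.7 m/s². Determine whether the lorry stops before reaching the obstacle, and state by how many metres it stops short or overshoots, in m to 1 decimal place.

Yes — it stops 54.5 m short of the obstacle

49 mph × 0.44704 = 21.9050 m/s.
Reaction distance = 21.9050 × 1.4 = 30.667 m.
Braking distance = v²/(2a) = 479.829 / 5.400 = 88.857 m.
Total stopping distance = 30.667 + 88.857 = 119.524 m, vs 174 m available — it stops with 174 − 119.524 = 54.476 m to spare.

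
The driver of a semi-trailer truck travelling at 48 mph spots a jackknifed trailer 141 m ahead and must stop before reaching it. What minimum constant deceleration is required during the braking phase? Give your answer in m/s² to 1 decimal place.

48 mph × 0.44704 = 21.4579 m/s.
v² = 2a·d ⇒ a = v²/(2d) = 21.4579² / (2 × 141.000) = 460.441 / 282.000 = 1.6328 m/s².

Required deceleration ≈ 1.6 m/s²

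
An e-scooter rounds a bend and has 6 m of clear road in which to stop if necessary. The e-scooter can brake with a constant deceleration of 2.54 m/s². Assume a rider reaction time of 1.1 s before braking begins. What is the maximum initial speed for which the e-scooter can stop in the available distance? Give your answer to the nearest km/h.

Stopping distance: v·t_r + v²/(2a) = 6 with t_r = 1.1 s and a = 2.540 m/s².
So v² + 5.588 v − 30.48 = 0.
Positive root: v = −a·t_r + √((a·t_r)² + 2a·d) = −2.794 + √(7.806 + 30.48) = 3.3936 m/s.
3.3936 m/s × 3.6 = 12.217 km/h.

Maximum speed ≈ 12 km/h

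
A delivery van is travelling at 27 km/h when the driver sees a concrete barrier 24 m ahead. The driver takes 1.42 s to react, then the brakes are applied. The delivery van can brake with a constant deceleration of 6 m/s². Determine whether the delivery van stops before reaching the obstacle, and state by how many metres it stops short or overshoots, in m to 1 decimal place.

Yes — it stops 8.7 m short of the obstacle

27 km/h ÷ 3.6 = 7.5000 m/s.
Reaction distance = 7.5000 × 1.42 = 10.650 m.
Braking distance = v²/(2a) = 56.250 / 12.000 = 4.688 m.
Total stopping distance = 10.650 + 4.688 = 15.338 m, vs 24 m available — it stops with 24 − 15.338 = 8.662 m to spare.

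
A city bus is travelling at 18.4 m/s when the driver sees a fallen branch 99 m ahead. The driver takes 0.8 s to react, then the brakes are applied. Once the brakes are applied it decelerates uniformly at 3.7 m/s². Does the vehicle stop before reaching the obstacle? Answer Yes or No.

Reaction distance = 18.4000 × 0.8 = 14.720 m.
Braking distance = v²/(2a) = 338.560 / 7.400 = 45.751 m.
Total stopping distance = 14.720 + 45.751 = 60.471 m, vs 99 m available — it stops with 99 − 60.471 = 38.529 m to spare.

Yes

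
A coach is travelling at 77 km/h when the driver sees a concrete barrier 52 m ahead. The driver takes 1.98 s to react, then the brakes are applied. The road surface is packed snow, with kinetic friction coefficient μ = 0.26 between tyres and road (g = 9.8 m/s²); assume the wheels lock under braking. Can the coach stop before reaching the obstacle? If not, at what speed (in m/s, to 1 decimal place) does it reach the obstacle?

77 km/h ÷ 3.6 = 21.3889 m/s.
a = μg = 0.26 × 9.8 = 2.548 m/s².
Reaction distance = 21.3889 × 1.98 = 42.350 m.
Braking distance needed to stop: v²/(2a) = 457.485 / 5.096 = 89.773 m, so total needed = 42.350 + 89.773 = 132.123 m > 52 m — it cannot stop.
Distance remaining when braking begins: 52 − 42.350 = 9.650 m.
v² = v₀² − 2a·d = 457.485 − 2 × 2.548 × 9.650 = 408.309 m²/s².
v = √408.309 = 20.207 m/s.

No — it strikes the obstacle at 20.2 m/s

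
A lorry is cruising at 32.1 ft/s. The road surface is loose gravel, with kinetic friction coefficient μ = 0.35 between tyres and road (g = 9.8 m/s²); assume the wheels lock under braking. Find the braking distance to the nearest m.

32.1 ft/s × 0.3048 = 9.7841 m/s.
a = μg = 0.35 × 9.8 = 3.430 m/s².
Braking distance = v²/(2a) = 9.7841² / (2 × 3.430) = 95.729 / 6.860 = 13.955 m.

Braking distance ≈ 14 m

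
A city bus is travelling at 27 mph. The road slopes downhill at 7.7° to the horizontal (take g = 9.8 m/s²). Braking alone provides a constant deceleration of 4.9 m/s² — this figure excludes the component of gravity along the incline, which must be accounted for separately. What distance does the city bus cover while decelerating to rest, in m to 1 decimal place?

27 mph × 0.44704 = 12.0701 m/s.
Gravity along the downhill slope reduces the braking deceleration: a_eff = 4.900 − 9.8·sin 7.7° = 4.900 − 1.313 = 3.587 m/s².
Braking distance = v²/(2a) = 12.0701² / (2 × 3.587) = 145.687 / 7.174 = 20.308 m.

Braking distance ≈ 20.3 m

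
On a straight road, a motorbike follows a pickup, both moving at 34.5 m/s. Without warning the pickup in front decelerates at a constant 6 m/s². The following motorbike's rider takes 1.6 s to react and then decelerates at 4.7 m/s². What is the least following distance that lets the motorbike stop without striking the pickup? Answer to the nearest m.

Minimum gap ≈ 83 m

Leader travels v²/(2a_L) = 1190.250 / 12.000 = 99.188 m before stopping.
Follower covers v·t_r = 34.5000 × 1.6 = 55.200 m while reacting, then v²/(2a_F) = 1190.250 / 9.400 = 126.622 m while braking, for a total of 55.200 + 126.622 = 181.822 m.
Since a_F ≤ a_L and the follower starts braking later, the follower is never slower than the leader, so the closest approach is when both have stopped.
Minimum gap = 181.822 − 99.188 = 82.634 m.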